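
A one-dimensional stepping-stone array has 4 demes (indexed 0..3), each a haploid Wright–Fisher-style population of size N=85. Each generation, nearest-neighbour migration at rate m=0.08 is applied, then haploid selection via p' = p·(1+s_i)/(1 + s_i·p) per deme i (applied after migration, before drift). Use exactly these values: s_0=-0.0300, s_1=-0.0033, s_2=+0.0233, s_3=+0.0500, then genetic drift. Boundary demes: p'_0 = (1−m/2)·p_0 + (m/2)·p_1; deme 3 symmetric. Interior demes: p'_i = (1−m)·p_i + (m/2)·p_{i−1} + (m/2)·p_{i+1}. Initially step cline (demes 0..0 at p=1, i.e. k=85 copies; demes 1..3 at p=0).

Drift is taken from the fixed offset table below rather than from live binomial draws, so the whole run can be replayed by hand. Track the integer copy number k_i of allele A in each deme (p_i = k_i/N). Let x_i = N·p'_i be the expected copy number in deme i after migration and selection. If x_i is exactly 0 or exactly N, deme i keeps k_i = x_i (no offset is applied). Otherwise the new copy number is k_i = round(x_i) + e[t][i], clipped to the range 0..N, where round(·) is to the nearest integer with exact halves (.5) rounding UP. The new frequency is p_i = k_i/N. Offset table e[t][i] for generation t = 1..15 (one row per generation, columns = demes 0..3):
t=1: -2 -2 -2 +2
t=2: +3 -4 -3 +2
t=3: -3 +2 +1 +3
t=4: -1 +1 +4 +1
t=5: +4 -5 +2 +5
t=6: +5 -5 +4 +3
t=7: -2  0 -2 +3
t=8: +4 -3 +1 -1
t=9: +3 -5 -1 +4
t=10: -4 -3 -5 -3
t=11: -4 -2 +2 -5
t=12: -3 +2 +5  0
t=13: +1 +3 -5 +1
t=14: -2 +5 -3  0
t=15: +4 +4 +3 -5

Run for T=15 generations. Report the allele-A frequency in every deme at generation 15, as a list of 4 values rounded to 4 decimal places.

t=0: k=[85 0 0 0]
t=1: x=[81.4992 3.3892 0.0000 0.0000] k=[79 1 0 0]
t=2: x=[75.6290 4.0672 0.0409 0.0000] k=[79 0 0 0]
t=3: x=[75.5881 3.1500 0.0000 0.0000] k=[73 5 0 0]
t=4: x=[69.9056 7.4974 0.2046 0.0000] k=[69 8 4 0]
t=5: x=[66.1164 10.2502 4.0887 0.1680] k=[70 5 6 5]
t=6: x=[66.9711 7.6170 6.0481 5.2764] k=[72 3 10 8]
t=7: x=[68.8452 6.0215 9.8386 8.4439] k=[67 6 8 11]
t=8: x=[64.0834 8.4947 8.2092 11.3514] k=[68 5 9 10]
t=9: x=[65.0182 7.6569 9.0648 10.3971] k=[68 3 8 14]
t=10: x=[64.9369 5.7822 8.2092 14.3320] k=[61 3 3 11]
t=11: x=[58.1234 5.3035 3.3943 11.1440] k=[54 3 5 6]
t=12: x=[51.3428 5.1041 5.0687 6.2361] k=[48 7 10 6]
t=13: x=[45.7172 8.7341 9.9200 6.4446] k=[47 12 5 7]
t=14: x=[44.9555 13.0834 5.4768 7.2365] k=[43 18 2 7]
t=15: x=[41.3530 18.3125 2.9039 7.1116] k=[45 22 6 2]

[0.5294, 0.2588, 0.0706, 0.0235]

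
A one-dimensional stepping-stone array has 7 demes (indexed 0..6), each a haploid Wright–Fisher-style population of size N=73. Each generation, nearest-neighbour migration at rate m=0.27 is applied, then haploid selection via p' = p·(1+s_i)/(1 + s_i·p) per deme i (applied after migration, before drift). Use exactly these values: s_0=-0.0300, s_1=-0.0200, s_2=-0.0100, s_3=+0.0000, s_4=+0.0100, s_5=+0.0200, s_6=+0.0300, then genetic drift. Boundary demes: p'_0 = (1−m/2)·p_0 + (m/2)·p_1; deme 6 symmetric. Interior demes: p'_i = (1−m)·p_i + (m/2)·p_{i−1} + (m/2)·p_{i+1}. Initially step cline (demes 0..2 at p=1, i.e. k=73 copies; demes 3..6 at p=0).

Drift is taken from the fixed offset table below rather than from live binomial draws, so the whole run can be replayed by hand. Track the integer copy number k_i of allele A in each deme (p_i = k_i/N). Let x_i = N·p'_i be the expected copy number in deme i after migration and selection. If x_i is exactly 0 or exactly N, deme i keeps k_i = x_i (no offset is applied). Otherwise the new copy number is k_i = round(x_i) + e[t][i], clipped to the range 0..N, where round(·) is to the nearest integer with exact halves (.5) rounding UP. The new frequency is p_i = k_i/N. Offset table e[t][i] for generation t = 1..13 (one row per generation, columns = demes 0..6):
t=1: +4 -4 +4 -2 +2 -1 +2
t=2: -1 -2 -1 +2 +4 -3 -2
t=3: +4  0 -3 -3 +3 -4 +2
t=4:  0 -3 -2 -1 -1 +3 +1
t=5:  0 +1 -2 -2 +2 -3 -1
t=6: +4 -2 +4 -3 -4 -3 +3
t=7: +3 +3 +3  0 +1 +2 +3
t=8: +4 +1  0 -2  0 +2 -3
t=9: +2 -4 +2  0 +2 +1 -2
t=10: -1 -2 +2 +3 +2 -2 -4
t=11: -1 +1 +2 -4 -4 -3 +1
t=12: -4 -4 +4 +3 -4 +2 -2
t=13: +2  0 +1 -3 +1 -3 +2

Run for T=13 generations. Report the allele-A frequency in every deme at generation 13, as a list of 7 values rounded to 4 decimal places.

t=0: k=[73 73 73 0 0 0 0]
t=1: x=[73.0000 73.0000 63.0590 9.8550 0.0000 0.0000 0.0000] k=[73 73 67 8 0 0 0]
t=2: x=[73.0000 72.1737 59.7363 14.8850 1.0906 0.0000 0.0000] k=[73 70 59 17 5 0 0]
t=3: x=[72.5825 68.8415 54.6774 21.0500 5.9996 0.6884 0.0000] k=[73 69 52 18 9 0 0]
t=4: x=[72.4434 67.1370 49.5453 21.3750 9.0788 1.2389 0.0000] k=[72 64 48 20 8 4 0]
t=5: x=[70.8576 62.7432 46.2098 22.1600 9.1594 4.0755 0.5561] k=[71 64 44 20 11 1 0]
t=6: x=[69.9677 62.0584 43.2831 22.0250 10.9573 2.2579 0.1390] k=[73 60 47 19 7 0 3]
t=7: x=[71.1921 59.7827 44.8013 21.1600 7.7436 1.3765 2.6700] k=[73 63 48 21 9 3 6]
t=8: x=[71.6090 62.1396 46.2098 23.0250 9.8948 4.2943 5.7496] k=[73 63 46 21 10 6 3]
t=9: x=[71.6090 61.8657 44.7461 22.8900 11.0379 6.2472 3.5022] k=[73 58 47 23 13 7 2]
t=10: x=[70.9142 58.3043 45.0719 24.8900 13.6501 7.2635 2.7522] k=[70 56 47 28 16 5 0]
t=11: x=[67.9692 56.4175 45.4779 28.9450 16.2604 5.9168 0.6951] k=[67 57 47 25 12 3 2]
t=12: x=[65.4462 56.7462 45.2072 26.2150 12.6437 4.1570 2.1971] k=[61 53 49 29 9 6 0]
t=13: x=[59.5898 53.2503 46.6711 29.0000 11.3903 5.6982 0.8340] k=[62 53 48 26 12 3 3]

[0.8493, 0.7260, 0.6575, 0.3562, 0.1644, 0.0411, 0.0411]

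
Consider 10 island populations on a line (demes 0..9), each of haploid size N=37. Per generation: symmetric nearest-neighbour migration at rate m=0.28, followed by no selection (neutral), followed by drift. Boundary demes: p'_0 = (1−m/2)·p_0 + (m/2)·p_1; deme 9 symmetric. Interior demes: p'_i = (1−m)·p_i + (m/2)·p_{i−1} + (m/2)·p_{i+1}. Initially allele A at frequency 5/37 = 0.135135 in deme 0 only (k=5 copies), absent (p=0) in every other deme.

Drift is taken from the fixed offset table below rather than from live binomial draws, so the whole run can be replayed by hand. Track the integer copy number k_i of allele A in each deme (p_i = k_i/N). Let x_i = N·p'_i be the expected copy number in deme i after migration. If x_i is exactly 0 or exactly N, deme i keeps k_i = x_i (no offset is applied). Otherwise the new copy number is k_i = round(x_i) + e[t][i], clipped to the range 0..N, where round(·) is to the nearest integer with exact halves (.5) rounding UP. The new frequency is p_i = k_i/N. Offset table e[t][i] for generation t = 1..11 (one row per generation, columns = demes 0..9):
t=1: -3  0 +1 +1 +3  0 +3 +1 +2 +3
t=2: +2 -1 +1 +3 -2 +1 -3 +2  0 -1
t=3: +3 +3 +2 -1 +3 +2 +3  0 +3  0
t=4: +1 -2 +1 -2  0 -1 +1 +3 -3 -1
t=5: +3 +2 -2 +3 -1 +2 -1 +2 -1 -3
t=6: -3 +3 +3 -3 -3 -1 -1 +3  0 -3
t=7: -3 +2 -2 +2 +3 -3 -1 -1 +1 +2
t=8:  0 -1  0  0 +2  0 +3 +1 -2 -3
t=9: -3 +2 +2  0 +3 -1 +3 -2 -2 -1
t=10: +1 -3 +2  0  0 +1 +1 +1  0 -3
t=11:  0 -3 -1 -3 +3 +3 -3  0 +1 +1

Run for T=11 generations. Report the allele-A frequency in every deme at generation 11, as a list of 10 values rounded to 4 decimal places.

t=0: k=[5 0 0 0 0 0 0 0 0 0]
t=1: x=[4.3000 0.7000 0.0000 0.0000 0.0000 0.0000 0.0000 0.0000 0.0000 0.0000] k=[1 1 0 0 0 0 0 0 0 0]
t=2: x=[1.0000 0.8600 0.1400 0.0000 0.0000 0.0000 0.0000 0.0000 0.0000 0.0000] k=[3 0 1 0 0 0 0 0 0 0]
t=3: x=[2.5800 0.5600 0.7200 0.1400 0.0000 0.0000 0.0000 0.0000 0.0000 0.0000] k=[6 4 3 0 0 0 0 0 0 0]
t=4: x=[5.7200 4.1400 2.7200 0.4200 0.0000 0.0000 0.0000 0.0000 0.0000 0.0000] k=[7 2 4 0 0 0 0 0 0 0]
t=5: x=[6.3000 2.9800 3.1600 0.5600 0.0000 0.0000 0.0000 0.0000 0.0000 0.0000] k=[9 5 1 4 0 0 0 0 0 0]
t=6: x=[8.4400 5.0000 1.9800 3.0200 0.5600 0.0000 0.0000 0.0000 0.0000 0.0000] k=[5 8 5 0 0 0 0 0 0 0]
t=7: x=[5.4200 7.1600 4.7200 0.7000 0.0000 0.0000 0.0000 0.0000 0.0000 0.0000] k=[2 9 3 3 0 0 0 0 0 0]
t=8: x=[2.9800 7.1800 3.8400 2.5800 0.4200 0.0000 0.0000 0.0000 0.0000 0.0000] k=[3 6 4 3 2 0 0 0 0 0]
t=9: x=[3.4200 5.3000 4.1400 3.0000 1.8600 0.2800 0.0000 0.0000 0.0000 0.0000] k=[0 7 6 3 5 0 0 0 0 0]
t=10: x=[0.9800 5.8800 5.7200 3.7000 4.0200 0.7000 0.0000 0.0000 0.0000 0.0000] k=[2 3 8 4 4 2 0 0 0 0]
t=11: x=[2.1400 3.5600 6.7400 4.5600 3.7200 2.0000 0.2800 0.0000 0.0000 0.0000] k=[2 1 6 2 7 5 0 0 0 0]

[0.0541, 0.0270, 0.1622, 0.0541, 0.1892, 0.1351, 0.0000, 0.0000, 0.0000, 0.0000]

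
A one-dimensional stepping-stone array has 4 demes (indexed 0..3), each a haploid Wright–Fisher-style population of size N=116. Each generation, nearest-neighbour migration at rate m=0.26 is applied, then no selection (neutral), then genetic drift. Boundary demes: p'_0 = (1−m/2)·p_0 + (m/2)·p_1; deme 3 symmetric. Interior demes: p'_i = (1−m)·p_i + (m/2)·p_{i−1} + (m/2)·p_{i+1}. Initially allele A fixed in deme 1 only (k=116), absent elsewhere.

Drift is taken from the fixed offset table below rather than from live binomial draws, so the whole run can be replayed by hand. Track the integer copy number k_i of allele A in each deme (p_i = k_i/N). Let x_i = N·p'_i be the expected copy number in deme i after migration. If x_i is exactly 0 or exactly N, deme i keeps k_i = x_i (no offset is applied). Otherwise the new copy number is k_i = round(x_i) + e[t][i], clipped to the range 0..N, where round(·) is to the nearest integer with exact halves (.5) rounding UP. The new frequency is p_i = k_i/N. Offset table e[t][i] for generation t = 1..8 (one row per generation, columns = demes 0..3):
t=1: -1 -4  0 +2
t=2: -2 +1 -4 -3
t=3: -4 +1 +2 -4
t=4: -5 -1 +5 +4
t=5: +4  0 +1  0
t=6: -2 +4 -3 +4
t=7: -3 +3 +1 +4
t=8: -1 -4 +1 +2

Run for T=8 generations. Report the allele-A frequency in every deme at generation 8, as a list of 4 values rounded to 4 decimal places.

[0.2414, 0.2845, 0.2586, 0.2155]

t=0: k=[0 116 0 0]
t=1: x=[15.0800 85.8400 15.0800 0.0000] k=[14 82 15 0]
t=2: x=[22.8400 64.4500 21.7600 1.9500] k=[21 65 18 0]
t=3: x=[26.7200 53.1700 21.7700 2.3400] k=[23 54 24 0]
t=4: x=[27.0300 46.0700 24.7800 3.1200] k=[22 45 30 7]
t=5: x=[24.9900 40.0600 28.9600 9.9900] k=[29 40 30 10]
t=6: x=[30.4300 37.2700 28.7000 12.6000] k=[28 41 26 17]
t=7: x=[29.6900 37.3600 26.7800 18.1700] k=[27 40 28 22]
t=8: x=[28.6900 36.7500 28.7800 22.7800] k=[28 33 30 25]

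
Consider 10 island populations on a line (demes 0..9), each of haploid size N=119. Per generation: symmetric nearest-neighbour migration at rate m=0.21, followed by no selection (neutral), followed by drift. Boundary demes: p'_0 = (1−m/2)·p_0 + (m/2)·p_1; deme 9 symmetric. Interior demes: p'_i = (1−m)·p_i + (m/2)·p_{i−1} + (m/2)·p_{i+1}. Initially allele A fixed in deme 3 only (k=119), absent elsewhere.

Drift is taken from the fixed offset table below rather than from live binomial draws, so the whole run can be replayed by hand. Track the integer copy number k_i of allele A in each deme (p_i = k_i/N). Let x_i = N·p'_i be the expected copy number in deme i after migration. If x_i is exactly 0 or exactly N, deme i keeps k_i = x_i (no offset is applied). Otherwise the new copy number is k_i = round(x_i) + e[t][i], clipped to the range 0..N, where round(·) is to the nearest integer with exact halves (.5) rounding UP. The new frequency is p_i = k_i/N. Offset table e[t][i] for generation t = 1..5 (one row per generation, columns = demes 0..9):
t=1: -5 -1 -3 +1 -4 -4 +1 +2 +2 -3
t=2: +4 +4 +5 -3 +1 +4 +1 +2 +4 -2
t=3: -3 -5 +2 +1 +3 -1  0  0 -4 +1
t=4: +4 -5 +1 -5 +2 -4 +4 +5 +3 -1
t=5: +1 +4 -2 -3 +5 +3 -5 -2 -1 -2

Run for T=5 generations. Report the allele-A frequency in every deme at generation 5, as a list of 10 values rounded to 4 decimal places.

t=0: k=[0 0 0 119 0 0 0 0 0 0]
t=1: x=[0.0000 0.0000 12.4950 94.0100 12.4950 0.0000 0.0000 0.0000 0.0000 0.0000] k=[0 0 9 95 8 0 0 0 0 0]
t=2: x=[0.0000 0.9450 17.0850 76.8350 16.2950 0.8400 0.0000 0.0000 0.0000 0.0000] k=[0 5 22 74 17 5 0 0 0 0]
t=3: x=[0.5250 6.2600 25.6750 62.5550 21.7250 5.7350 0.5250 0.0000 0.0000 0.0000] k=[0 1 28 64 25 5 1 0 0 0]
t=4: x=[0.1050 3.7300 28.9450 56.1250 26.9950 6.6800 1.3150 0.1050 0.0000 0.0000] k=[4 0 30 51 29 3 5 5 0 0]
t=5: x=[3.5800 3.5700 29.0550 46.4850 28.5800 5.9400 4.7900 4.4750 0.5250 0.0000] k=[5 8 27 43 34 9 0 2 0 0]

[0.0420, 0.0672, 0.2269, 0.3613, 0.2857, 0.0756, 0.0000, 0.0168, 0.0000, 0.0000]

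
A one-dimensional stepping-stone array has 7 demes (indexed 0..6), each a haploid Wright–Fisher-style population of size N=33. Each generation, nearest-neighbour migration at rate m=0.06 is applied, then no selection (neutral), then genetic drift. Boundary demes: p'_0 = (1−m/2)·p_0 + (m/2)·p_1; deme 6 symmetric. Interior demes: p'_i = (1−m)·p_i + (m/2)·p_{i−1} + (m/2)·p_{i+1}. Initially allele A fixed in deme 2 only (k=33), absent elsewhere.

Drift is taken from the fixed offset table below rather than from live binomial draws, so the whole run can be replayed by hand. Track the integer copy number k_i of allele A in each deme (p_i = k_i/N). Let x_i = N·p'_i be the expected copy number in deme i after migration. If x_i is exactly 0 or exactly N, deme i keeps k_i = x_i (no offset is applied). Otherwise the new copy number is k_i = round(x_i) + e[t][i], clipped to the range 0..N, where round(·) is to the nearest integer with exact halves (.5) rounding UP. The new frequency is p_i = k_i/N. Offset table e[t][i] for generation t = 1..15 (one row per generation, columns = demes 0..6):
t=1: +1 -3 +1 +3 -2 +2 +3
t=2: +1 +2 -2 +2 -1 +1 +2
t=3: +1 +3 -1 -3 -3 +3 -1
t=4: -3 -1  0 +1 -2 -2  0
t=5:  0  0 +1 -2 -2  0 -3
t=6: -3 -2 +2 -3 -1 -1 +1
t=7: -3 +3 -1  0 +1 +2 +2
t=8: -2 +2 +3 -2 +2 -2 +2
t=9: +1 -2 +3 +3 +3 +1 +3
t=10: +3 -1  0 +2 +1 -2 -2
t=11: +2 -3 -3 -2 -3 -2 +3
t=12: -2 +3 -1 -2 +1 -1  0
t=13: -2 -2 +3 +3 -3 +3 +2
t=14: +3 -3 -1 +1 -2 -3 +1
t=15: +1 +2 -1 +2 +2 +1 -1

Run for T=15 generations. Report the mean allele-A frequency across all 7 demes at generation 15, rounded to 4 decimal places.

t=0: k=[0 0 33 0 0 0 0]
t=1: x=[0.0000 0.9900 31.0200 0.9900 0.0000 0.0000 0.0000] k=[0 0 32 4 0 0 0]
t=2: x=[0.0000 0.9600 30.2000 4.7200 0.1200 0.0000 0.0000] k=[0 3 28 7 0 0 0]
t=3: x=[0.0900 3.6600 26.6200 7.4200 0.2100 0.0000 0.0000] k=[1 7 26 4 0 0 0]
t=4: x=[1.1800 7.3900 24.7700 4.5400 0.1200 0.0000 0.0000] k=[0 6 25 6 0 0 0]
t=5: x=[0.1800 6.3900 23.8600 6.3900 0.1800 0.0000 0.0000] k=[0 6 25 4 0 0 0]
t=6: x=[0.1800 6.3900 23.8000 4.5100 0.1200 0.0000 0.0000] k=[0 4 26 2 0 0 0]
t=7: x=[0.1200 4.5400 24.6200 2.6600 0.0600 0.0000 0.0000] k=[0 8 24 3 1 0 0]
t=8: x=[0.2400 8.2400 22.8900 3.5700 1.0300 0.0300 0.0000] k=[0 10 26 2 3 0 0]
t=9: x=[0.3000 10.1800 24.8000 2.7500 2.8800 0.0900 0.0000] k=[1 8 28 6 6 1 0]
t=10: x=[1.2100 8.3900 26.7400 6.6600 5.8500 1.1200 0.0300] k=[4 7 27 9 7 0 0]
t=11: x=[4.0900 7.5100 25.8600 9.4800 6.8500 0.2100 0.0000] k=[6 5 23 7 4 0 0]
t=12: x=[5.9700 5.5700 21.9800 7.3900 3.9700 0.1200 0.0000] k=[4 9 21 5 5 0 0]
t=13: x=[4.1500 9.2100 20.1600 5.4800 4.8500 0.1500 0.0000] k=[2 7 23 8 2 3 0]
t=14: x=[2.1500 7.3300 22.0700 8.2700 2.2100 2.8800 0.0900] k=[5 4 21 9 0 0 1]
t=15: x=[4.9700 4.5400 20.1300 9.0900 0.2700 0.0300 0.9700] k=[6 7 19 11 2 1 0]

0.1991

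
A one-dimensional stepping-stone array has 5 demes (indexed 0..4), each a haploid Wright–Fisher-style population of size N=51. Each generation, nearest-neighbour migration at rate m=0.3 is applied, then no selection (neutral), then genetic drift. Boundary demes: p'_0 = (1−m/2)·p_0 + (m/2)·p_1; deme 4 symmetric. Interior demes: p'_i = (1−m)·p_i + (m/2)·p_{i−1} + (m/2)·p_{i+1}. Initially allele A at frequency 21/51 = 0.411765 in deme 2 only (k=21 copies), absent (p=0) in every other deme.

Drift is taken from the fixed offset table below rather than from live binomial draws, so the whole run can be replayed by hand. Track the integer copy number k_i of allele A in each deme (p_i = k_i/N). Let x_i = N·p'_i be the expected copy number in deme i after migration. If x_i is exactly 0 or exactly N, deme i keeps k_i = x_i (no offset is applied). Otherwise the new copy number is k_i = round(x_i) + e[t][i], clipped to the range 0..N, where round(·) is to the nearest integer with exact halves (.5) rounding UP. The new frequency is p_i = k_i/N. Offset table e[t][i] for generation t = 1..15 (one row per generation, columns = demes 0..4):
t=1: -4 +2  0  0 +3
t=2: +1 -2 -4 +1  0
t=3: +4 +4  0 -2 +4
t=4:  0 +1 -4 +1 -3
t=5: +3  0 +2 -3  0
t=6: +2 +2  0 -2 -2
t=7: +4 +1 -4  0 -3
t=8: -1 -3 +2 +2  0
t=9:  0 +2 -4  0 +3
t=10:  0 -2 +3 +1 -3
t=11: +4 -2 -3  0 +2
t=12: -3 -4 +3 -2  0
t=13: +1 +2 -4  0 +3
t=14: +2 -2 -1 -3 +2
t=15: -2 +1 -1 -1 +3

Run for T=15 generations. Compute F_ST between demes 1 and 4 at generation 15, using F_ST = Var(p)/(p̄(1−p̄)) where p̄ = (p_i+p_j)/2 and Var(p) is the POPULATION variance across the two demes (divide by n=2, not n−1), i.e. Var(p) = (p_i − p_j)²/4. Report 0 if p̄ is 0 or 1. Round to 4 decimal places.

0.0062

t=0: k=[0 0 21 0 0]
t=1: x=[0.0000 3.1500 14.7000 3.1500 0.0000] k=[0 5 15 3 0]
t=2: x=[0.7500 5.7500 11.7000 4.3500 0.4500] k=[2 4 8 5 0]
t=3: x=[2.3000 4.3000 6.9500 4.7000 0.7500] k=[6 8 7 3 5]
t=4: x=[6.3000 7.5500 6.5500 3.9000 4.7000] k=[6 9 3 5 2]
t=5: x=[6.4500 7.6500 4.2000 4.2500 2.4500] k=[9 8 6 1 2]
t=6: x=[8.8500 7.8500 5.5500 1.9000 1.8500] k=[11 10 6 0 0]
t=7: x=[10.8500 9.5500 5.7000 0.9000 0.0000] k=[15 11 2 1 0]
t=8: x=[14.4000 10.2500 3.2000 1.0000 0.1500] k=[13 7 5 3 0]
t=9: x=[12.1000 7.6000 5.0000 2.8500 0.4500] k=[12 10 1 3 3]
t=10: x=[11.7000 8.9500 2.6500 2.7000 3.0000] k=[12 7 6 4 0]
t=11: x=[11.2500 7.6000 5.8500 3.7000 0.6000] k=[15 6 3 4 3]
t=12: x=[13.6500 6.9000 3.6000 3.7000 3.1500] k=[11 3 7 2 3]
t=13: x=[9.8000 4.8000 5.6500 2.9000 2.8500] k=[11 7 2 3 6]
t=14: x=[10.4000 6.8500 2.9000 3.3000 5.5500] k=[12 5 2 0 8]
t=15: x=[10.9500 5.6000 2.1500 1.5000 6.8000] k=[9 7 1 1 10]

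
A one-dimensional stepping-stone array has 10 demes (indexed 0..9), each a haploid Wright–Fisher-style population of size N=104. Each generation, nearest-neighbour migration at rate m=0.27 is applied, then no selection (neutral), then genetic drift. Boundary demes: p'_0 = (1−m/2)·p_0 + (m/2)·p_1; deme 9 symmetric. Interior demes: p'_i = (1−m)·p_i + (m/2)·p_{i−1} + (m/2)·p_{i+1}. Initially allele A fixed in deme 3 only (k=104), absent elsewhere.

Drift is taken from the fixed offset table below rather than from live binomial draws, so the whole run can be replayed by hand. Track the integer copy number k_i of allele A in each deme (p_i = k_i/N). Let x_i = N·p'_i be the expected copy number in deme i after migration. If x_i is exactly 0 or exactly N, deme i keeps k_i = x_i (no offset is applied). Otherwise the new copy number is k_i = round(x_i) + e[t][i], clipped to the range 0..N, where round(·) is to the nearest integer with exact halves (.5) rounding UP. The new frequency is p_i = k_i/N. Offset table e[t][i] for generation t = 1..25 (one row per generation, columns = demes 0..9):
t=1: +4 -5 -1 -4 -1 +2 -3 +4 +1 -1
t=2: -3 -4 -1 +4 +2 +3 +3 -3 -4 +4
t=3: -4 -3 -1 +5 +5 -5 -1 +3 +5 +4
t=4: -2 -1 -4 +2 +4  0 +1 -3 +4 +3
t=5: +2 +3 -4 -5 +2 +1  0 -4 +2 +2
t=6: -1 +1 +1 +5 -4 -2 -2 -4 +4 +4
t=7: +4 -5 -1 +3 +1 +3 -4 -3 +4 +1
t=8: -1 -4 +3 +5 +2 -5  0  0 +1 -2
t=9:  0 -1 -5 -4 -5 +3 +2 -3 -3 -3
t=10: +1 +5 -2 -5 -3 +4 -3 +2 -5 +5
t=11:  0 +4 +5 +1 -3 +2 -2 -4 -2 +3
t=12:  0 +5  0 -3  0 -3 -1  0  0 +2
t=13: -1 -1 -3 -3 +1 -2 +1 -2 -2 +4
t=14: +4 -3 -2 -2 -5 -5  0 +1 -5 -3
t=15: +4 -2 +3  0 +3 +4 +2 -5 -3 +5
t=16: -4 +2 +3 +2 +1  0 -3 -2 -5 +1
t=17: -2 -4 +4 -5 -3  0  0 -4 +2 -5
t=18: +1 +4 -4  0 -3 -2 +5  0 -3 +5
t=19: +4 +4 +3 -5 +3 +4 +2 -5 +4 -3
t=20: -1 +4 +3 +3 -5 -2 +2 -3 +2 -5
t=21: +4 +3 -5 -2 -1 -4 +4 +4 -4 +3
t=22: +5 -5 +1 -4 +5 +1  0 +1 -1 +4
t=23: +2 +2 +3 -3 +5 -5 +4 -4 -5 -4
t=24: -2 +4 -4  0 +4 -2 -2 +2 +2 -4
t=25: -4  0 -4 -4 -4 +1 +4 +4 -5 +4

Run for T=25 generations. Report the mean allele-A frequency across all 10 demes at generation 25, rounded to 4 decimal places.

0.1019

t=0: k=[0 0 0 104 0 0 0 0 0 0]
t=1: x=[0.0000 0.0000 14.0400 75.9200 14.0400 0.0000 0.0000 0.0000 0.0000 0.0000] k=[0 0 13 72 13 0 0 0 0 0]
t=2: x=[0.0000 1.7550 19.2100 56.0700 19.2100 1.7550 0.0000 0.0000 0.0000 0.0000] k=[0 0 18 60 21 5 0 0 0 0]
t=3: x=[0.0000 2.4300 21.2400 49.0650 24.1050 6.4850 0.6750 0.0000 0.0000 0.0000] k=[0 0 20 54 29 1 0 0 0 0]
t=4: x=[0.0000 2.7000 21.8900 46.0350 28.5950 4.6450 0.1350 0.0000 0.0000 0.0000] k=[0 2 18 48 33 5 1 0 0 0]
t=5: x=[0.2700 3.8900 19.8900 41.9250 31.2450 8.2400 1.4050 0.1350 0.0000 0.0000] k=[2 7 16 37 33 9 1 0 0 0]
t=6: x=[2.6750 7.5400 17.6200 33.6250 30.3000 11.1600 1.9450 0.1350 0.0000 0.0000] k=[2 9 19 39 26 9 0 0 0 0]
t=7: x=[2.9450 9.4050 20.3500 34.5450 25.4600 10.0800 1.2150 0.0000 0.0000 0.0000] k=[7 4 19 38 26 13 0 0 0 0]
t=8: x=[6.5950 6.4300 19.5400 33.8150 25.8650 13.0000 1.7550 0.0000 0.0000 0.0000] k=[6 2 23 39 28 8 2 0 0 0]
t=9: x=[5.4600 5.3750 22.3250 35.3550 26.7850 9.8900 2.5400 0.2700 0.0000 0.0000] k=[5 4 17 31 22 13 5 0 0 0]
t=10: x=[4.8650 5.8900 17.1350 27.8950 22.0000 13.1350 5.4050 0.6750 0.0000 0.0000] k=[6 11 15 23 19 17 2 3 0 0]
t=11: x=[6.6750 10.8650 15.5400 21.3800 19.2700 15.2450 4.1600 2.4600 0.4050 0.0000] k=[7 15 21 22 16 17 2 0 0 0]
t=12: x=[8.0800 14.7300 20.3250 21.0550 16.9450 14.8400 3.7550 0.2700 0.0000 0.0000] k=[8 20 20 18 17 12 3 0 0 0]
t=13: x=[9.6200 18.3800 19.7300 18.1350 16.4600 11.4600 3.8100 0.4050 0.0000 0.0000] k=[9 17 17 15 17 9 5 0 0 0]
t=14: x=[10.0800 15.9200 16.7300 15.5400 15.6500 9.5400 4.8650 0.6750 0.0000 0.0000] k=[14 13 15 14 11 5 5 2 0 0]
t=15: x=[13.8650 13.4050 14.5950 13.7300 10.5950 5.8100 4.5950 2.1350 0.2700 0.0000] k=[18 11 18 14 14 10 7 0 0 0]
t=16: x=[17.0550 12.8900 16.5150 14.5400 13.4600 10.1350 6.4600 0.9450 0.0000 0.0000] k=[13 15 20 17 14 10 3 0 0 0]
t=17: x=[13.2700 15.4050 18.9200 17.0000 13.8650 9.5950 3.5400 0.4050 0.0000 0.0000] k=[11 11 23 12 11 10 4 0 0 0]
t=18: x=[11.0000 12.6200 19.8950 13.3500 11.0000 9.3250 4.2700 0.5400 0.0000 0.0000] k=[12 17 16 13 8 7 9 1 0 0]
t=19: x=[12.6750 16.1900 15.7300 12.7300 8.5400 7.4050 7.6500 1.9450 0.1350 0.0000] k=[17 20 19 8 12 11 10 0 4 0]
t=20: x=[17.4050 19.4600 17.6500 10.0250 11.3250 11.0000 8.7850 1.8900 2.9200 0.5400] k=[16 23 21 13 6 9 11 0 5 0]
t=21: x=[16.9450 21.7850 20.1900 13.1350 7.3500 8.8650 9.2450 2.1600 3.6500 0.6750] k=[21 25 15 11 6 5 13 6 0 4]
t=22: x=[21.5400 23.1100 15.8100 10.8650 6.5400 6.2150 10.9750 6.1350 1.3500 3.4600] k=[27 18 17 7 12 7 11 7 0 7]
t=23: x=[25.7850 19.0800 15.7850 9.0250 10.6500 8.2150 9.9200 6.5950 1.8900 6.0550] k=[28 21 19 6 16 3 14 3 0 2]
t=24: x=[27.0550 21.6750 17.5150 9.1050 12.8950 6.2400 11.0300 4.0800 0.6750 1.7300] k=[25 26 14 9 17 4 9 6 3 0]
t=25: x=[25.1350 24.2450 14.9450 10.7550 14.1650 6.4300 7.9200 6.0000 3.0000 0.4050] k=[21 24 11 7 10 7 12 10 0 4]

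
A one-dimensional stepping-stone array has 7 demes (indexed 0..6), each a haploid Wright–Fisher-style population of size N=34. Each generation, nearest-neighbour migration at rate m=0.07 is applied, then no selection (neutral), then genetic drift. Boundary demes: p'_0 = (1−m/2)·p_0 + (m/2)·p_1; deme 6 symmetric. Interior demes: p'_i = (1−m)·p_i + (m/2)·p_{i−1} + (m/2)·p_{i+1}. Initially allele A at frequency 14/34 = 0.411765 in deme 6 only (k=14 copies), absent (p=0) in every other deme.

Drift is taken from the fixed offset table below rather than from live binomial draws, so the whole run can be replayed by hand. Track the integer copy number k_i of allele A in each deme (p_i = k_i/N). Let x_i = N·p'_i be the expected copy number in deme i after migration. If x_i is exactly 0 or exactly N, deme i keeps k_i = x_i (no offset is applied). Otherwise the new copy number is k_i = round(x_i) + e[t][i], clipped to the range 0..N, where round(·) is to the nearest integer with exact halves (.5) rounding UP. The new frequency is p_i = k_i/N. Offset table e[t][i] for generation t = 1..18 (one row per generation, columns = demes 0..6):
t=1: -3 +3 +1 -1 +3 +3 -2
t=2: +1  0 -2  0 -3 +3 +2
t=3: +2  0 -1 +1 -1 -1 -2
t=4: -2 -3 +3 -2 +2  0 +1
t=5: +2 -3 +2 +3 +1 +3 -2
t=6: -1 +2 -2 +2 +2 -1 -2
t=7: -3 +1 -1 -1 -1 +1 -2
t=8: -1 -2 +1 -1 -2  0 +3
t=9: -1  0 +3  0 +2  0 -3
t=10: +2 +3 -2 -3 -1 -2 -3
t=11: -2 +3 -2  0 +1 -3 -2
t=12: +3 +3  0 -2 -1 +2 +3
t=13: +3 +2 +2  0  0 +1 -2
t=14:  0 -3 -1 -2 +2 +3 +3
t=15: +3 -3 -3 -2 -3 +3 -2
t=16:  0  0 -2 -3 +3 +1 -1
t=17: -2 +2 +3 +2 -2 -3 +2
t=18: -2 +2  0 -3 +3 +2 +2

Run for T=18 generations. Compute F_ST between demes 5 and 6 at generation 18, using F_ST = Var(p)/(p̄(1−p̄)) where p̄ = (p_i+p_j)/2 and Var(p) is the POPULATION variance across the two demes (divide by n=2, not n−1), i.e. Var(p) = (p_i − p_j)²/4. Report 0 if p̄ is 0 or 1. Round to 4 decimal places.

0.0104

t=0: k=[0 0 0 0 0 0 14]
t=1: x=[0.0000 0.0000 0.0000 0.0000 0.0000 0.4900 13.5100] k=[0 0 0 0 0 3 12]
t=2: x=[0.0000 0.0000 0.0000 0.0000 0.1050 3.2100 11.6850] k=[0 0 0 0 0 6 14]
t=3: x=[0.0000 0.0000 0.0000 0.0000 0.2100 6.0700 13.7200] k=[0 0 0 0 0 5 12]
t=4: x=[0.0000 0.0000 0.0000 0.0000 0.1750 5.0700 11.7550] k=[0 0 0 0 2 5 13]
t=5: x=[0.0000 0.0000 0.0000 0.0700 2.0350 5.1750 12.7200] k=[0 0 0 3 3 8 11]
t=6: x=[0.0000 0.0000 0.1050 2.8950 3.1750 7.9300 10.8950] k=[0 0 0 5 5 7 9]
t=7: x=[0.0000 0.0000 0.1750 4.8250 5.0700 7.0000 8.9300] k=[0 0 0 4 4 8 7]
t=8: x=[0.0000 0.0000 0.1400 3.8600 4.1400 7.8250 7.0350] k=[0 0 1 3 2 8 10]
t=9: x=[0.0000 0.0350 1.0350 2.8950 2.2450 7.8600 9.9300] k=[0 0 4 3 4 8 7]
t=10: x=[0.0000 0.1400 3.8250 3.0700 4.1050 7.8250 7.0350] k=[0 3 2 0 3 6 4]
t=11: x=[0.1050 2.8600 1.9650 0.1750 3.0000 5.8250 4.0700] k=[0 6 0 0 4 3 2]
t=12: x=[0.2100 5.5800 0.2100 0.1400 3.8250 3.0000 2.0350] k=[3 9 0 0 3 5 5]
t=13: x=[3.2100 8.4750 0.3150 0.1050 2.9650 4.9300 5.0000] k=[6 10 2 0 3 6 3]
t=14: x=[6.1400 9.5800 2.2100 0.1750 3.0000 5.7900 3.1050] k=[6 7 1 0 5 9 6]
t=15: x=[6.0350 6.7550 1.1750 0.2100 4.9650 8.7550 6.1050] k=[9 4 0 0 2 12 4]
t=16: x=[8.8250 4.0350 0.1400 0.0700 2.2800 11.3700 4.2800] k=[9 4 0 0 5 12 3]
t=17: x=[8.8250 4.0350 0.1400 0.1750 5.0700 11.4400 3.3150] k=[7 6 3 2 3 8 5]
t=18: x=[6.9650 5.9300 3.0700 2.0700 3.1400 7.7200 5.1050] k=[5 8 3 0 6 10 7]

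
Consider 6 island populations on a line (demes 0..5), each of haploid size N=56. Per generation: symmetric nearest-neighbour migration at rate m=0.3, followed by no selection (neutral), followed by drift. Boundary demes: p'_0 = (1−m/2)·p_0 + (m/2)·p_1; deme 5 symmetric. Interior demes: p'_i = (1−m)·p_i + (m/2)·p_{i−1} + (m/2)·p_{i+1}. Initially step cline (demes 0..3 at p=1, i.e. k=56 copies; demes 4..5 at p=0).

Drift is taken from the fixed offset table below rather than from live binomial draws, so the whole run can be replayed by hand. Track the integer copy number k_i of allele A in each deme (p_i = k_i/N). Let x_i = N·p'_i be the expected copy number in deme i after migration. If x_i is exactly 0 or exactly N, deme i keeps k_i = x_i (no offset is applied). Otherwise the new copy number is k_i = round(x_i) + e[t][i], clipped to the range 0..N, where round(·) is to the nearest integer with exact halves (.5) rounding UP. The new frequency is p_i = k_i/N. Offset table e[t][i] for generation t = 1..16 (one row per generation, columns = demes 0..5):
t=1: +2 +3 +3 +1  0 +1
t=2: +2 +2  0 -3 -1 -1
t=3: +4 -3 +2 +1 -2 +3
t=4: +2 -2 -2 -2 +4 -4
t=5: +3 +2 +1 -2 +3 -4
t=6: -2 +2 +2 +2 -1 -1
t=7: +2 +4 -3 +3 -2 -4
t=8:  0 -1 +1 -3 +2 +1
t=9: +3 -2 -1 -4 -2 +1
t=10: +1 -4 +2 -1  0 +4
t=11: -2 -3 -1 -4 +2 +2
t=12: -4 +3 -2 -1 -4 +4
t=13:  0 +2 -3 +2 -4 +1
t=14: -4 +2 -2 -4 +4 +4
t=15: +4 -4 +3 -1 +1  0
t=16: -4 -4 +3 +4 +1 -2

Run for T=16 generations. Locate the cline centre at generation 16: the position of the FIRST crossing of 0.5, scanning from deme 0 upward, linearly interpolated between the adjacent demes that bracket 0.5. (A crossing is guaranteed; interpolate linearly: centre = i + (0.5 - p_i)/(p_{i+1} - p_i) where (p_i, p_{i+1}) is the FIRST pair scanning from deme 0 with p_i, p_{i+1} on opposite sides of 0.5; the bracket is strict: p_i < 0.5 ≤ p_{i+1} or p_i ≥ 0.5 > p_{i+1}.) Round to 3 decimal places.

t=0: k=[56 56 56 56 0 0]
t=1: x=[56.0000 56.0000 56.0000 47.6000 8.4000 0.0000] k=[56 56 56 49 8 0]
t=2: x=[56.0000 56.0000 54.9500 43.9000 12.9500 1.2000] k=[56 56 55 41 12 0]
t=3: x=[56.0000 55.8500 53.0500 38.7500 14.5500 1.8000] k=[56 53 55 40 13 5]
t=4: x=[55.5500 53.7500 52.4500 38.2000 15.8500 6.2000] k=[56 52 50 36 20 2]
t=5: x=[55.4000 52.3000 48.2000 35.7000 19.7000 4.7000] k=[56 54 49 34 23 1]
t=6: x=[55.7000 53.5500 47.5000 34.6000 21.3500 4.3000] k=[54 56 50 37 20 3]
t=7: x=[54.3000 54.8000 48.9500 36.4000 20.0000 5.5500] k=[56 56 46 39 18 2]
t=8: x=[56.0000 54.5000 46.4500 36.9000 18.7500 4.4000] k=[56 54 47 34 21 5]
t=9: x=[55.7000 53.2500 46.1000 34.0000 20.5500 7.4000] k=[56 51 45 30 19 8]
t=10: x=[55.2500 50.8500 43.6500 30.6000 19.0000 9.6500] k=[56 47 46 30 19 14]
t=11: x=[54.6500 48.2000 43.7500 30.7500 19.9000 14.7500] k=[53 45 43 27 22 17]
t=12: x=[51.8000 45.9000 40.9000 28.6500 22.0000 17.7500] k=[48 49 39 28 18 22]
t=13: x=[48.1500 47.3500 38.8500 28.1500 20.1000 21.4000] k=[48 49 36 30 16 22]
t=14: x=[48.1500 46.9000 37.0500 28.8000 19.0000 21.1000] k=[44 49 35 25 23 25]
t=15: x=[44.7500 46.1500 35.6000 26.2000 23.6000 24.7000] k=[49 42 39 25 25 25]
t=16: x=[47.9500 42.6000 37.3500 27.1000 25.0000 25.0000] k=[44 39 40 31 26 23]

3.600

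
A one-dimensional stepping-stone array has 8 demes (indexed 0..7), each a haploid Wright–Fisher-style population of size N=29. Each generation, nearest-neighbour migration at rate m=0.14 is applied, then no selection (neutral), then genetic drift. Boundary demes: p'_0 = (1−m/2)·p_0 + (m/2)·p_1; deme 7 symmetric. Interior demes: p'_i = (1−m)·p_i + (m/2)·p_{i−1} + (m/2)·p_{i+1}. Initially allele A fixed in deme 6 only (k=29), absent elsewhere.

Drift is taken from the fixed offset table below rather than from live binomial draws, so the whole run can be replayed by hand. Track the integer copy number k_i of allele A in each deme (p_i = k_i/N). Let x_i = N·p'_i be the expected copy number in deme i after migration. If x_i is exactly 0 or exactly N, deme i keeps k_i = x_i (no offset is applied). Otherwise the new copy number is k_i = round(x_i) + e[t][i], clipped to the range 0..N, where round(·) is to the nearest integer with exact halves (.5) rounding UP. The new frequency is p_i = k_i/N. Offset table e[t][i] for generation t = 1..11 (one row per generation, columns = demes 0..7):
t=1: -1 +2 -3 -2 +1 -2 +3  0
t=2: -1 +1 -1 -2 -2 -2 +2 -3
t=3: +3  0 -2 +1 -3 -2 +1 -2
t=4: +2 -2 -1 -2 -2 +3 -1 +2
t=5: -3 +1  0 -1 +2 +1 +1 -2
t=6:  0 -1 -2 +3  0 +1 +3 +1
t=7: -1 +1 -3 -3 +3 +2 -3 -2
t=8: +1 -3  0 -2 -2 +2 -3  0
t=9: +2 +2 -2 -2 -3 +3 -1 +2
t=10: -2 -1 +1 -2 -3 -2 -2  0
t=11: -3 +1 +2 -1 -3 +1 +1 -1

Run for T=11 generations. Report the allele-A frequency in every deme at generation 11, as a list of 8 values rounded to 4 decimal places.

[0.0000, 0.0000, 0.0000, 0.0000, 0.0000, 0.3793, 0.2759, 0.2414]

t=0: k=[0 0 0 0 0 0 29 0]
t=1: x=[0.0000 0.0000 0.0000 0.0000 0.0000 2.0300 24.9400 2.0300] k=[0 0 0 0 0 0 28 2]
t=2: x=[0.0000 0.0000 0.0000 0.0000 0.0000 1.9600 24.2200 3.8200] k=[0 0 0 0 0 0 26 1]
t=3: x=[0.0000 0.0000 0.0000 0.0000 0.0000 1.8200 22.4300 2.7500] k=[0 0 0 0 0 0 23 1]
t=4: x=[0.0000 0.0000 0.0000 0.0000 0.0000 1.6100 19.8500 2.5400] k=[0 0 0 0 0 5 19 5]
t=5: x=[0.0000 0.0000 0.0000 0.0000 0.3500 5.6300 17.0400 5.9800] k=[0 0 0 0 2 7 18 4]
t=6: x=[0.0000 0.0000 0.0000 0.1400 2.2100 7.4200 16.2500 4.9800] k=[0 0 0 3 2 8 19 6]
t=7: x=[0.0000 0.0000 0.2100 2.7200 2.4900 8.3500 17.3200 6.9100] k=[0 0 0 0 5 10 14 5]
t=8: x=[0.0000 0.0000 0.0000 0.3500 5.0000 9.9300 13.0900 5.6300] k=[0 0 0 0 3 12 10 6]
t=9: x=[0.0000 0.0000 0.0000 0.2100 3.4200 11.2300 9.8600 6.2800] k=[0 0 0 0 0 14 9 8]
t=10: x=[0.0000 0.0000 0.0000 0.0000 0.9800 12.6700 9.2800 8.0700] k=[0 0 0 0 0 11 7 8]
t=11: x=[0.0000 0.0000 0.0000 0.0000 0.7700 9.9500 7.3500 7.9300] k=[0 0 0 0 0 11 8 7]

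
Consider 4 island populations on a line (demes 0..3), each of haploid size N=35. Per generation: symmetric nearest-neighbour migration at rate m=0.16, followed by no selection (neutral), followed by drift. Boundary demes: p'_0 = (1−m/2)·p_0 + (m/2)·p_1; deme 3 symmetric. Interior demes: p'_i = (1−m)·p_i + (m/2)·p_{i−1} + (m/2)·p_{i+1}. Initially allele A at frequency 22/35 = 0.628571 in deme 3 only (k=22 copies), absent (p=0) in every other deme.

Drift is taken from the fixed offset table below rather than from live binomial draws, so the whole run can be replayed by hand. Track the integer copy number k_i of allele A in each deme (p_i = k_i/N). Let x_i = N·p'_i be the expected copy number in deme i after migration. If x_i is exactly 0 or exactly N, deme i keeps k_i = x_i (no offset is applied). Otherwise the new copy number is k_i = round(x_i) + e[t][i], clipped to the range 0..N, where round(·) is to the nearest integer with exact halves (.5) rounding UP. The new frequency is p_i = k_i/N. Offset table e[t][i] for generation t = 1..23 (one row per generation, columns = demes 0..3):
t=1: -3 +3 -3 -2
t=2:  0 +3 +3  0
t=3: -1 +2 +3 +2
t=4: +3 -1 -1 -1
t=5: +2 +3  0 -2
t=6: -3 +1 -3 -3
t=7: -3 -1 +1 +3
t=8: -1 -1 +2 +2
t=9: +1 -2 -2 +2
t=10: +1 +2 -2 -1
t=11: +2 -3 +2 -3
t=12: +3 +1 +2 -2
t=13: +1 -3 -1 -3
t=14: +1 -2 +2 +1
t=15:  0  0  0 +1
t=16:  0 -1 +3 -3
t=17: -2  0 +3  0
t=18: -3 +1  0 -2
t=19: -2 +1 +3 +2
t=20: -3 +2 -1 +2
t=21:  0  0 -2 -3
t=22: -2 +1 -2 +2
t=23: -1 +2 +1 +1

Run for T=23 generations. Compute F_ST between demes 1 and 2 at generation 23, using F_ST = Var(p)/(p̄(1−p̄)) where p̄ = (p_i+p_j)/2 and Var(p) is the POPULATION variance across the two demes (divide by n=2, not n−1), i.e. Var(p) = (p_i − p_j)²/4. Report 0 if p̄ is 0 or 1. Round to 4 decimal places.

0.0011

t=0: k=[0 0 0 22]
t=1: x=[0.0000 0.0000 1.7600 20.2400] k=[0 0 0 18]
t=2: x=[0.0000 0.0000 1.4400 16.5600] k=[0 0 4 17]
t=3: x=[0.0000 0.3200 4.7200 15.9600] k=[0 2 8 18]
t=4: x=[0.1600 2.3200 8.3200 17.2000] k=[3 1 7 16]
t=5: x=[2.8400 1.6400 7.2400 15.2800] k=[5 5 7 13]
t=6: x=[5.0000 5.1600 7.3200 12.5200] k=[2 6 4 10]
t=7: x=[2.3200 5.5200 4.6400 9.5200] k=[0 5 6 13]
t=8: x=[0.4000 4.6800 6.4800 12.4400] k=[0 4 8 14]
t=9: x=[0.3200 4.0000 8.1600 13.5200] k=[1 2 6 16]
t=10: x=[1.0800 2.2400 6.4800 15.2000] k=[2 4 4 14]
t=11: x=[2.1600 3.8400 4.8000 13.2000] k=[4 1 7 10]
t=12: x=[3.7600 1.7200 6.7600 9.7600] k=[7 3 9 8]
t=13: x=[6.6800 3.8000 8.4400 8.0800] k=[8 1 7 5]
t=14: x=[7.4400 2.0400 6.3600 5.1600] k=[8 0 8 6]
t=15: x=[7.3600 1.2800 7.2000 6.1600] k=[7 1 7 7]
t=16: x=[6.5200 1.9600 6.5200 7.0000] k=[7 1 10 4]
t=17: x=[6.5200 2.2000 8.8000 4.4800] k=[5 2 12 4]
t=18: x=[4.7600 3.0400 10.5600 4.6400] k=[2 4 11 3]
t=19: x=[2.1600 4.4000 9.8000 3.6400] k=[0 5 13 6]
t=20: x=[0.4000 5.2400 11.8000 6.5600] k=[0 7 11 9]
t=21: x=[0.5600 6.7600 10.5200 9.1600] k=[1 7 9 6]
t=22: x=[1.4800 6.6800 8.6000 6.2400] k=[0 8 7 8]
t=23: x=[0.6400 7.2800 7.1600 7.9200] k=[0 9 8 9]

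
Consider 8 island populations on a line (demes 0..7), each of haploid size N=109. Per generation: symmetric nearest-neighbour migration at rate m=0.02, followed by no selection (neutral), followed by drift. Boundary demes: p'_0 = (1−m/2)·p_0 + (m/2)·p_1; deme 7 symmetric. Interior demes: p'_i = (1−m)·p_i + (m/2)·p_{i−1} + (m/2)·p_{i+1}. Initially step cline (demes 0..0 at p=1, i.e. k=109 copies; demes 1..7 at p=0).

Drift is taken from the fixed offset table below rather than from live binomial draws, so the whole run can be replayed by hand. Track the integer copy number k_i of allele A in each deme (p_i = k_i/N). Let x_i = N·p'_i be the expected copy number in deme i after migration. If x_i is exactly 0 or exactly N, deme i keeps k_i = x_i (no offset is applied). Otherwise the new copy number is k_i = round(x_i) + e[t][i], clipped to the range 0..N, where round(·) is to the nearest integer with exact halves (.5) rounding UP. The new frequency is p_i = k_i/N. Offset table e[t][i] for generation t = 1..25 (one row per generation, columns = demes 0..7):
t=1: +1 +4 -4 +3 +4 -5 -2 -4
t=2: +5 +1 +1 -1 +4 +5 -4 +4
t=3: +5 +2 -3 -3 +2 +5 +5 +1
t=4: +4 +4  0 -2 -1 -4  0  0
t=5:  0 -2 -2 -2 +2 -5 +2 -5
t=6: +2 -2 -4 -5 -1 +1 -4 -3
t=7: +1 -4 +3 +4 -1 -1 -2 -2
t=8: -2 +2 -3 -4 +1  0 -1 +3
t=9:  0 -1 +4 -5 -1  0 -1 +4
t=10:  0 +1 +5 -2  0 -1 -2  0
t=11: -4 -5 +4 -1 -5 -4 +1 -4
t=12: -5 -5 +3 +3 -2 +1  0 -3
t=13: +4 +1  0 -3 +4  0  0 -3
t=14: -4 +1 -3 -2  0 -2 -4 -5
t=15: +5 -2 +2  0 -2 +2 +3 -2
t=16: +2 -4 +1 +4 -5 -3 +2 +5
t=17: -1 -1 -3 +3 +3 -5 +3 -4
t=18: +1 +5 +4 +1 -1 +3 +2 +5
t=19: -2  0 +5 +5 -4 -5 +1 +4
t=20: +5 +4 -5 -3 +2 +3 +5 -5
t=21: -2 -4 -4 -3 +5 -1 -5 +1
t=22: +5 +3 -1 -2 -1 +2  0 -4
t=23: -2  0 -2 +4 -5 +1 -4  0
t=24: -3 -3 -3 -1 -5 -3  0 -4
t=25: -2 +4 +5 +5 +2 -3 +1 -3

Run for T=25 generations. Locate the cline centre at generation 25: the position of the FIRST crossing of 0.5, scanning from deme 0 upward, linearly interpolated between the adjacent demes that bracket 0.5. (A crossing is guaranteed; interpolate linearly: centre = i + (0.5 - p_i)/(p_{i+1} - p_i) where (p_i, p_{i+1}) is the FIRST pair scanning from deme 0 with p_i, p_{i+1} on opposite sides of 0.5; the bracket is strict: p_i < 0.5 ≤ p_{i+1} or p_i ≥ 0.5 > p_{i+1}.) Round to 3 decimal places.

t=0: k=[109 0 0 0 0 0 0 0]
t=1: x=[107.9100 1.0900 0.0000 0.0000 0.0000 0.0000 0.0000 0.0000] k=[109 5 0 0 0 0 0 0]
t=2: x=[107.9600 5.9900 0.0500 0.0000 0.0000 0.0000 0.0000 0.0000] k=[109 7 1 0 0 0 0 0]
t=3: x=[107.9800 7.9600 1.0500 0.0100 0.0000 0.0000 0.0000 0.0000] k=[109 10 0 0 0 0 0 0]
t=4: x=[108.0100 10.8900 0.1000 0.0000 0.0000 0.0000 0.0000 0.0000] k=[109 15 0 0 0 0 0 0]
t=5: x=[108.0600 15.7900 0.1500 0.0000 0.0000 0.0000 0.0000 0.0000] k=[108 14 0 0 0 0 0 0]
t=6: x=[107.0600 14.8000 0.1400 0.0000 0.0000 0.0000 0.0000 0.0000] k=[109 13 0 0 0 0 0 0]
t=7: x=[108.0400 13.8300 0.1300 0.0000 0.0000 0.0000 0.0000 0.0000] k=[109 10 3 0 0 0 0 0]
t=8: x=[108.0100 10.9200 3.0400 0.0300 0.0000 0.0000 0.0000 0.0000] k=[106 13 0 0 0 0 0 0]
t=9: x=[105.0700 13.8000 0.1300 0.0000 0.0000 0.0000 0.0000 0.0000] k=[105 13 4 0 0 0 0 0]
t=10: x=[104.0800 13.8300 4.0500 0.0400 0.0000 0.0000 0.0000 0.0000] k=[104 15 9 0 0 0 0 0]
t=11: x=[103.1100 15.8300 8.9700 0.0900 0.0000 0.0000 0.0000 0.0000] k=[99 11 13 0 0 0 0 0]
t=12: x=[98.1200 11.9000 12.8500 0.1300 0.0000 0.0000 0.0000 0.0000] k=[93 7 16 3 0 0 0 0]
t=13: x=[92.1400 7.9500 15.7800 3.1000 0.0300 0.0000 0.0000 0.0000] k=[96 9 16 0 4 0 0 0]
t=14: x=[95.1300 9.9400 15.7700 0.2000 3.9200 0.0400 0.0000 0.0000] k=[91 11 13 0 4 0 0 0]
t=15: x=[90.2000 11.8200 12.8500 0.1700 3.9200 0.0400 0.0000 0.0000] k=[95 10 15 0 2 2 0 0]
t=16: x=[94.1500 10.9000 14.8000 0.1700 1.9800 1.9800 0.0200 0.0000] k=[96 7 16 4 0 0 2 0]
t=17: x=[95.1100 7.9800 15.7900 4.0800 0.0400 0.0200 1.9600 0.0200] k=[94 7 13 7 3 0 5 0]
t=18: x=[93.1300 7.9300 12.8800 7.0200 3.0100 0.0800 4.9000 0.0500] k=[94 13 17 8 2 3 7 5]
t=19: x=[93.1900 13.8500 16.8700 8.0300 2.0700 3.0300 6.9400 5.0200] k=[91 14 22 13 0 0 8 9]
t=20: x=[90.2300 14.8500 21.8300 12.9600 0.1300 0.0800 7.9300 8.9900] k=[95 19 17 10 2 3 13 4]
t=21: x=[94.2400 19.7400 16.9500 9.9900 2.0900 3.0900 12.8100 4.0900] k=[92 16 13 7 7 2 8 5]
t=22: x=[91.2400 16.7300 12.9700 7.0600 6.9500 2.1100 7.9100 5.0300] k=[96 20 12 5 6 4 8 1]
t=23: x=[95.2400 20.6800 12.0100 5.0800 5.9700 4.0600 7.8900 1.0700] k=[93 21 10 9 1 5 4 1]
t=24: x=[92.2800 21.6100 10.1000 8.9300 1.1200 4.9500 3.9800 1.0300] k=[89 19 7 8 0 2 4 0]
t=25: x=[88.3000 19.5800 7.1300 7.9100 0.1000 2.0000 3.9400 0.0400] k=[86 24 12 13 2 0 5 0]

0.508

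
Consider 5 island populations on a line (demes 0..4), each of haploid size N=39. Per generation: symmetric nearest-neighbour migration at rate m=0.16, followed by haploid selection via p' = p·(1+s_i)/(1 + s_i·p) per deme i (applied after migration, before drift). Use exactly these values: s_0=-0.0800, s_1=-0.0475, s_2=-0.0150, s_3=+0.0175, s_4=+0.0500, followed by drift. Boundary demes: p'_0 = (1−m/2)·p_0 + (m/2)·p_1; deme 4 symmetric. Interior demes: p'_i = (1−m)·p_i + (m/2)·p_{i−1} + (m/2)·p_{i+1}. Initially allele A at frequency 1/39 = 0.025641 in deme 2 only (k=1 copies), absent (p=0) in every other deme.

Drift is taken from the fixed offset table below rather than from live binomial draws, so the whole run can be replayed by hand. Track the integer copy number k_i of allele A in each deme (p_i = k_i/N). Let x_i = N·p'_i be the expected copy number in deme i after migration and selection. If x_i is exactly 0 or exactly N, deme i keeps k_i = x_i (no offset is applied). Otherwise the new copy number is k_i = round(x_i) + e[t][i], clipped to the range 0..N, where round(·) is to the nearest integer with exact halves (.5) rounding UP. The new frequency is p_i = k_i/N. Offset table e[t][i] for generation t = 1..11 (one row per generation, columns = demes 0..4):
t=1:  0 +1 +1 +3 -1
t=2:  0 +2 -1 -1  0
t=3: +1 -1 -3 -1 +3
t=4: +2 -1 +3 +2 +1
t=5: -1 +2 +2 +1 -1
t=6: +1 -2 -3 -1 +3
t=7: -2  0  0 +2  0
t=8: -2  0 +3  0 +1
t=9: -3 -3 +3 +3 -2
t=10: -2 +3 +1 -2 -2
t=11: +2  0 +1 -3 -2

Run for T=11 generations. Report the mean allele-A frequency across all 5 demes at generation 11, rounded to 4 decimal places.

0.0923

t=0: k=[0 0 1 0 0]
t=1: x=[0.0000 0.0762 0.8277 0.0814 0.0000] k=[0 1 2 3 0]
t=2: x=[0.0736 0.9537 1.9715 2.7236 0.2519] k=[0 3 1 2 0]
t=3: x=[0.2209 2.4844 1.2220 1.7894 0.1680] k=[1 1 0 1 3]
t=4: x=[0.9219 0.8773 0.1576 1.0984 2.9712] k=[3 0 3 3 4]
t=5: x=[2.5537 0.4575 2.7215 3.1296 4.0954] k=[2 2 5 4 3]
t=6: x=[1.8476 2.1394 4.6181 4.0627 3.2213] k=[3 0 2 3 6]
t=7: x=[2.5537 0.3812 1.8926 3.2107 6.0037] k=[1 0 2 5 6]
t=8: x=[0.8480 0.2287 2.0504 4.9140 6.1692] k=[0 0 5 5 7]
t=9: x=[0.0000 0.3812 4.5390 5.2382 7.1196] k=[0 0 8 8 5]
t=10: x=[0.0000 0.6101 7.2702 7.8684 5.4653] k=[0 4 8 6 3]
t=11: x=[0.2946 3.8287 7.4287 6.0076 3.3879] k=[2 4 8 3 1]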